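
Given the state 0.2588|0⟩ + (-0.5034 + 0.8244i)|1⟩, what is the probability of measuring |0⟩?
0.06698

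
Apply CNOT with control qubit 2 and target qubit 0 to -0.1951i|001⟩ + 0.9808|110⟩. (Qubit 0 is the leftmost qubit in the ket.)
-0.1951i|101⟩ + 0.9808|110⟩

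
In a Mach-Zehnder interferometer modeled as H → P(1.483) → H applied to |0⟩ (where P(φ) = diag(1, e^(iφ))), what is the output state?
(0.5438 + 0.4981i)|0⟩ + (0.4562 - 0.4981i)|1⟩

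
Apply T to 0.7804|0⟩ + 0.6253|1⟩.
0.7804|0⟩ + (0.4422 + 0.4422i)|1⟩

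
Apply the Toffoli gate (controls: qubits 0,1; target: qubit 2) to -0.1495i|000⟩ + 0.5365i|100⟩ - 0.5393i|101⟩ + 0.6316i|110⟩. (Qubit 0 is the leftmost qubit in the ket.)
-0.1495i|000⟩ + 0.5365i|100⟩ - 0.5393i|101⟩ + 0.6316i|111⟩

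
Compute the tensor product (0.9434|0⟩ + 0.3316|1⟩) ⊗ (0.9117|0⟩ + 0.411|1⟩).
0.8601|00⟩ + 0.3877|01⟩ + 0.3023|10⟩ + 0.1363|11⟩

amp(|b₁b₂…⟩) = product of the factor amplitudes for bits b₁, b₂, …; only kets whose every factor amplitude is nonzero survive.
|00⟩: (0.9434)(0.9117) = 0.8601
|01⟩: (0.9434)(0.411) = 0.3877
|10⟩: (0.3316)(0.9117) = 0.3023
|11⟩: (0.3316)(0.411) = 0.1363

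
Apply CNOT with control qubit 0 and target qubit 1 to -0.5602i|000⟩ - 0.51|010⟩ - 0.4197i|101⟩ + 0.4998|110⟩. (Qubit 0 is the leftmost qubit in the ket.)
-0.5602i|000⟩ - 0.51|010⟩ + 0.4998|100⟩ - 0.4197i|111⟩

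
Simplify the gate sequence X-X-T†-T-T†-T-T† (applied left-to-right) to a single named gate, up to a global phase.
T†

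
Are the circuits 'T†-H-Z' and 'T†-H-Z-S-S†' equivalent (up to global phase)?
Yes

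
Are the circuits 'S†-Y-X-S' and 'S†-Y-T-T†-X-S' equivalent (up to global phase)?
Yes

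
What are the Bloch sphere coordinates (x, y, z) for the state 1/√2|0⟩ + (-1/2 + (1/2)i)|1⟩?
(-0.7071, 0.7071, 0)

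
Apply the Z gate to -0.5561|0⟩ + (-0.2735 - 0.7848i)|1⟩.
-0.5561|0⟩ + (0.2735 + 0.7848i)|1⟩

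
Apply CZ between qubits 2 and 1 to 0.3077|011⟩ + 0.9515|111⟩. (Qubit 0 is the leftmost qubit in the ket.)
-0.3077|011⟩ - 0.9515|111⟩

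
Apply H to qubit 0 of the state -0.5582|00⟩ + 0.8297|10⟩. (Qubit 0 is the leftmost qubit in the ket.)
0.192|00⟩ - 0.9814|10⟩

H on qubit 0 mixes each pair of kets that differ only in qubit 0: amplitudes (a, b) of (|…0…⟩, |…1…⟩) become ((a + b)/√2, (a − b)/√2). Kets absent from the input have amplitude 0.
(|00⟩, |10⟩): (a, b) = (-0.5582, 0.8297) → (0.192, -0.9814)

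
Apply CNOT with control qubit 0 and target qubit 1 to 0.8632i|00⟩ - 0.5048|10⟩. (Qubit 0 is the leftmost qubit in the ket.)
0.8632i|00⟩ - 0.5048|11⟩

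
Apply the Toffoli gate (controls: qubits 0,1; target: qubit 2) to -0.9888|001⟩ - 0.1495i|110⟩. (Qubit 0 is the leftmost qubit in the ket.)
-0.9888|001⟩ - 0.1495i|111⟩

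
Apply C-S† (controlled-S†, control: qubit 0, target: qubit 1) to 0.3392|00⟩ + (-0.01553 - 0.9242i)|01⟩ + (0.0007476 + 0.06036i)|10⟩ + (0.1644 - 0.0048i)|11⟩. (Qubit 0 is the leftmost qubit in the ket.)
0.3392|00⟩ + (-0.01553 - 0.9242i)|01⟩ + (0.0007476 + 0.06036i)|10⟩ + (-0.0048 - 0.1644i)|11⟩

C-S† leaves the control-|0⟩ kets |00⟩, |01⟩ unchanged and applies S† to qubit 1 on the control-|1⟩ pair (|10⟩, |11⟩).
S† = [[1, 0], [0, -i]].
With a = amp(|10⟩) = (0.0007476 + 0.06036i) and b = amp(|11⟩) = (0.1644 - 0.0048i):
new amp(|10⟩) = (1)·a = (0.0007476 + 0.06036i)
new amp(|11⟩) = (-i)·b = (-0.0048 - 0.1644i)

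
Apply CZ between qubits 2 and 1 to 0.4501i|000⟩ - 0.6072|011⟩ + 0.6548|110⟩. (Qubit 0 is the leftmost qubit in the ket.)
0.4501i|000⟩ + 0.6072|011⟩ + 0.6548|110⟩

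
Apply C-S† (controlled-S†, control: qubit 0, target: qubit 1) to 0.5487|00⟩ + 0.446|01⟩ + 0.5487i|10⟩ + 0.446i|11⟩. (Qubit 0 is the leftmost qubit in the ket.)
0.5487|00⟩ + 0.446|01⟩ + 0.5487i|10⟩ + 0.446|11⟩

C-S† leaves the control-|0⟩ kets |00⟩, |01⟩ unchanged and applies S† to qubit 1 on the control-|1⟩ pair (|10⟩, |11⟩).
S† = [[1, 0], [0, -i]].
With a = amp(|10⟩) = 0.5487i and b = amp(|11⟩) = 0.446i:
new amp(|10⟩) = (1)·a = 0.5487i
new amp(|11⟩) = (-i)·b = 0.446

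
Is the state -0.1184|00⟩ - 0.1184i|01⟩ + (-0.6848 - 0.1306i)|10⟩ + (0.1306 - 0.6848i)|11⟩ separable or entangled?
Separable

Writing the state as a|00⟩ + b|01⟩ + c|10⟩ + d|11⟩, it is a product state iff ad − bc = 0.
Here (a, b, c, d) = (-0.1184, -0.1184i, (-0.6848 - 0.1306i), (0.1306 - 0.6848i)): ad − bc = (-0.1184)(0.1306 - 0.6848i) − (-0.1184i)(-0.6848 - 0.1306i) = 0, so the state is separable.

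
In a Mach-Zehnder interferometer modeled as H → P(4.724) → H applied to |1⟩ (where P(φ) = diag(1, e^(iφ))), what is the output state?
(0.4942 + 0.5i)|0⟩ + (0.5058 - 0.5i)|1⟩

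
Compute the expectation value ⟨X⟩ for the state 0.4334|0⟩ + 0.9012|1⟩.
0.7812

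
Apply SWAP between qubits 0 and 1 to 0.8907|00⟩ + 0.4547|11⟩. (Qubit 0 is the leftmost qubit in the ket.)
0.8907|00⟩ + 0.4547|11⟩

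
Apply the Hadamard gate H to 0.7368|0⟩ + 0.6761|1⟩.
0.9991|0⟩ + 0.04292|1⟩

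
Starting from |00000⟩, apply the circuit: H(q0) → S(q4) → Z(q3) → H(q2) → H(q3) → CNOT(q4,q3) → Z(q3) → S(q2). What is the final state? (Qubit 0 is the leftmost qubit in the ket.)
1/√8|00000⟩ - 1/√8|00010⟩ + (1/√8)i|00100⟩ - (1/√8)i|00110⟩ + 1/√8|10000⟩ - 1/√8|10010⟩ + (1/√8)i|10100⟩ - (1/√8)i|10110⟩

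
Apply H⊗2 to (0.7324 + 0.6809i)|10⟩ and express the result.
(0.3662 + 0.3405i)|00⟩ + (0.3662 + 0.3405i)|01⟩ + (-0.3662 - 0.3405i)|10⟩ + (-0.3662 - 0.3405i)|11⟩

H⊗2 gives amp(|y⟩) = (1/2) Σ_x (−1)^(x·y) amp(|x⟩), where x·y is the number of positions in which both x and y have a 1.
|00⟩: ((0.7324 + 0.6809i))/2 = (0.3662 + 0.3405i)
|01⟩: ((0.7324 + 0.6809i))/2 = (0.3662 + 0.3405i)
|10⟩: (-(0.7324 + 0.6809i))/2 = (-0.3662 - 0.3405i)
|11⟩: (-(0.7324 + 0.6809i))/2 = (-0.3662 - 0.3405i)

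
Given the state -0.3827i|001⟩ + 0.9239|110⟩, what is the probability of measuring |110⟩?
0.8536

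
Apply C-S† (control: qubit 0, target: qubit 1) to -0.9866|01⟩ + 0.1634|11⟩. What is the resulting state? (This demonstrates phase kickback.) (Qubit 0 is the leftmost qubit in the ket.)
-0.9866|01⟩ - 0.1634i|11⟩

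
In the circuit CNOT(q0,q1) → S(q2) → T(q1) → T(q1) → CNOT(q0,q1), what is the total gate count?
5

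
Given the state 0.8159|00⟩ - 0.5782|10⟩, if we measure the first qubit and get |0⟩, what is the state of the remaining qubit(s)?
|0⟩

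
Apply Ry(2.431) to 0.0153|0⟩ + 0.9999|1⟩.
-0.9321|0⟩ + 0.3622|1⟩

Ry(2.431) = [[cos(θ/2), −sin(θ/2)], [sin(θ/2), cos(θ/2)]]; θ = 2.431, cos(θ/2) ≈ 0.347868, sin(θ/2) ≈ 0.937543.
With a = amp(|0⟩) = 0.0153 and b = amp(|1⟩) = 0.9999:
new amp(|0⟩) = (0.347868)·a + (-0.937543)·b = -0.9321
new amp(|1⟩) = (0.937543)·a + (0.347868)·b = 0.3622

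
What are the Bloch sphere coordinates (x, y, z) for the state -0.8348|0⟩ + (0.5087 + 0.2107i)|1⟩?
(-0.8493, -0.3518, 0.3937)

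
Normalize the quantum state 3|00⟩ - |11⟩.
0.9487|00⟩ - 0.3162|11⟩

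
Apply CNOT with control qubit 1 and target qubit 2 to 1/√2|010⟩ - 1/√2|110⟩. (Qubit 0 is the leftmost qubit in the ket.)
1/√2|011⟩ - 1/√2|111⟩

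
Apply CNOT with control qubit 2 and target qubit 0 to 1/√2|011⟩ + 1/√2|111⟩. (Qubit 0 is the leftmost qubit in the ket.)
1/√2|011⟩ + 1/√2|111⟩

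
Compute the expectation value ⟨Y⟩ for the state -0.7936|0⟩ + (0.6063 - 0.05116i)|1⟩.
0.0812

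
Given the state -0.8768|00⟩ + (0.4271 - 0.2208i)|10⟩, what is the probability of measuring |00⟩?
0.7688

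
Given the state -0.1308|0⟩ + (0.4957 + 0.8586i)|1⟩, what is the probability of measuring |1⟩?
0.9829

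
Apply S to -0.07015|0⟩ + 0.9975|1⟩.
-0.07015|0⟩ + 0.9975i|1⟩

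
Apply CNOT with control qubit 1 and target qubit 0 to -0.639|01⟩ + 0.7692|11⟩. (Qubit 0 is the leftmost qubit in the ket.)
0.7692|01⟩ - 0.639|11⟩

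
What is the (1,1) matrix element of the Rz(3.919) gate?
(-0.379 + 0.9254i)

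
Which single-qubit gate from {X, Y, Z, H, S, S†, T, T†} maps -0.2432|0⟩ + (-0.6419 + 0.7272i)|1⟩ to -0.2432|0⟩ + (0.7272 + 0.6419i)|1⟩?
S†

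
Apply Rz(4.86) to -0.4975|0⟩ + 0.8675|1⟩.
(0.3768 + 0.3249i)|0⟩ + (-0.657 + 0.5665i)|1⟩

Rz(4.86) = [[e^(−iθ/2), 0], [0, e^(iθ/2)]] with e^(±iθ/2) = cos(θ/2) ± i·sin(θ/2); θ = 4.86, cos(θ/2) ≈ -0.757323, sin(θ/2) ≈ 0.653041.
With a = amp(|0⟩) = -0.4975 and b = amp(|1⟩) = 0.8675:
new amp(|0⟩) = (-0.757323 - 0.653041i)·a = (0.3768 + 0.3249i)
new amp(|1⟩) = (-0.757323 + 0.653041i)·b = (-0.657 + 0.5665i)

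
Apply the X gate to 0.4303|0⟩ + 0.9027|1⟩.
0.9027|0⟩ + 0.4303|1⟩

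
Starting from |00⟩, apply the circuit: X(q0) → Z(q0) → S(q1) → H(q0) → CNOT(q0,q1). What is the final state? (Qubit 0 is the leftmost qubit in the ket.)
-1/√2|00⟩ + 1/√2|11⟩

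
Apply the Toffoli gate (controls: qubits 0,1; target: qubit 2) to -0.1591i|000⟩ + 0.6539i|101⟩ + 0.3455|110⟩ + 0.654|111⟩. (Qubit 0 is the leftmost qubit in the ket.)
-0.1591i|000⟩ + 0.6539i|101⟩ + 0.654|110⟩ + 0.3455|111⟩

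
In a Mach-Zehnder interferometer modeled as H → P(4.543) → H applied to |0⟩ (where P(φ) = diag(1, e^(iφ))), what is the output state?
(0.4157 - 0.4928i)|0⟩ + (0.5843 + 0.4928i)|1⟩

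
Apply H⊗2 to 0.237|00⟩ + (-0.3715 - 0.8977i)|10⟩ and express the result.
(-0.06725 - 0.4489i)|00⟩ + (-0.06725 - 0.4489i)|01⟩ + (0.3043 + 0.4489i)|10⟩ + (0.3043 + 0.4489i)|11⟩

H⊗2 gives amp(|y⟩) = (1/2) Σ_x (−1)^(x·y) amp(|x⟩), where x·y is the number of positions in which both x and y have a 1.
|00⟩: (0.237 + (-0.3715 - 0.8977i))/2 = (-0.06725 - 0.4489i)
|01⟩: (0.237 + (-0.3715 - 0.8977i))/2 = (-0.06725 - 0.4489i)
|10⟩: (0.237 - (-0.3715 - 0.8977i))/2 = (0.3043 + 0.4489i)
|11⟩: (0.237 - (-0.3715 - 0.8977i))/2 = (0.3043 + 0.4489i)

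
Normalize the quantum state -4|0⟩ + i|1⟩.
-0.9701|0⟩ + 0.2425i|1⟩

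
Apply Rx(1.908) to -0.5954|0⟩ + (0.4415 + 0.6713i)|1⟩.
(0.2032 - 0.3601i)|0⟩ + (0.2554 + 0.874i)|1⟩

Rx(1.908) = [[cos(θ/2), −i·sin(θ/2)], [−i·sin(θ/2), cos(θ/2)]]; θ = 1.908, cos(θ/2) ≈ 0.578425, sin(θ/2) ≈ 0.815736.
With a = amp(|0⟩) = -0.5954 and b = amp(|1⟩) = (0.4415 + 0.6713i):
new amp(|0⟩) = (0.578425)·a + (-0.815736i)·b = (0.2032 - 0.3601i)
new amp(|1⟩) = (-0.815736i)·a + (0.578425)·b = (0.2554 + 0.874i)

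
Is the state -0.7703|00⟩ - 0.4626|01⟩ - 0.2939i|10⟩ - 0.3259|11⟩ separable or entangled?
Entangled

Writing the state as a|00⟩ + b|01⟩ + c|10⟩ + d|11⟩, it is a product state iff ad − bc = 0.
Here (a, b, c, d) = (-0.7703, -0.4626, -0.2939i, -0.3259): ad − bc = (-0.7703)(-0.3259) − (-0.4626)(-0.2939i) = (0.251 - 0.136i) ≠ 0, so the state is entangled.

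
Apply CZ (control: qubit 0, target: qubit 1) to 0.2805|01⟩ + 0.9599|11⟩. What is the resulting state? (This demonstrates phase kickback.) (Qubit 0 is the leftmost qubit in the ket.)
0.2805|01⟩ - 0.9599|11⟩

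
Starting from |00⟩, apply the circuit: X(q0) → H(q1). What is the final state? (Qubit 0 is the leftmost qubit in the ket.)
1/√2|10⟩ + 1/√2|11⟩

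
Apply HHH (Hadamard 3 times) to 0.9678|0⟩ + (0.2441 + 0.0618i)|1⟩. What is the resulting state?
(0.8569 + 0.0437i)|0⟩ + (0.5117 - 0.0437i)|1⟩

H² = I, so H^3 = H: a single Hadamard. With (a, b) = (0.9678, (0.2441 + 0.0618i)), H gives ((a + b)/√2, (a − b)/√2) = ((0.8569 + 0.0437i), (0.5117 - 0.0437i)).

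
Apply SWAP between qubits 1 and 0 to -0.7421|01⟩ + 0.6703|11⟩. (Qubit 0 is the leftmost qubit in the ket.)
-0.7421|10⟩ + 0.6703|11⟩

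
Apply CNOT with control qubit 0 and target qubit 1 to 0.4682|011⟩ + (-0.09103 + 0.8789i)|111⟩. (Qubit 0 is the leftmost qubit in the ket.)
0.4682|011⟩ + (-0.09103 + 0.8789i)|101⟩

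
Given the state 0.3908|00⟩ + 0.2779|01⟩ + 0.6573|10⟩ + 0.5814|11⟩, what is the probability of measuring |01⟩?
0.07723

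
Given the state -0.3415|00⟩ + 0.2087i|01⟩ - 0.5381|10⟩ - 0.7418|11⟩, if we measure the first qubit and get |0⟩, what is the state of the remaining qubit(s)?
-0.8533|0⟩ + 0.5215i|1⟩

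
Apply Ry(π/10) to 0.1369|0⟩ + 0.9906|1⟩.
-0.01975|0⟩ + 0.9998|1⟩

Ry(π/10) = [[cos(θ/2), −sin(θ/2)], [sin(θ/2), cos(θ/2)]]; θ = π/10, cos(θ/2) ≈ 0.987688, sin(θ/2) ≈ 0.156434.
With a = amp(|0⟩) = 0.1369 and b = amp(|1⟩) = 0.9906:
new amp(|0⟩) = (0.987688)·a + (-0.156434)·b = -0.01975
new amp(|1⟩) = (0.156434)·a + (0.987688)·b = 0.9998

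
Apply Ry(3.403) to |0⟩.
-0.1303|0⟩ + 0.9915|1⟩

Ry(3.403) = [[cos(θ/2), −sin(θ/2)], [sin(θ/2), cos(θ/2)]]; θ = 3.403, cos(θ/2) ≈ -0.130332, sin(θ/2) ≈ 0.99147.
With a = amp(|0⟩) = 1 and b = amp(|1⟩) = 0:
new amp(|0⟩) = (-0.130332)·a + (-0.99147)·b = -0.1303
new amp(|1⟩) = (0.99147)·a + (-0.130332)·b = 0.9915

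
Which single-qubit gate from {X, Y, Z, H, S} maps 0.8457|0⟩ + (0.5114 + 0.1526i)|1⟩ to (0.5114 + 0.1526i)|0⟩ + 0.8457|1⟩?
X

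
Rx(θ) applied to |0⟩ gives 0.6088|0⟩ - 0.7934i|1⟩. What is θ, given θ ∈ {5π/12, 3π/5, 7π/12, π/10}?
7π/12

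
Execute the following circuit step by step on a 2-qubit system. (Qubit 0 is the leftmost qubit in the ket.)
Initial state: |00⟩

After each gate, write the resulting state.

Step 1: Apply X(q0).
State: |10⟩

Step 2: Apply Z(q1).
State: |10⟩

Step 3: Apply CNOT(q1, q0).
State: |10⟩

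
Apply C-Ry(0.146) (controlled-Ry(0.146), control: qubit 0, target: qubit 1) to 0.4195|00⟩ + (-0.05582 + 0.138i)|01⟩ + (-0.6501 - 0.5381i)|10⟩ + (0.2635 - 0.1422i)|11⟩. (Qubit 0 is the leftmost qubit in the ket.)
0.4195|00⟩ + (-0.05582 + 0.138i)|01⟩ + (-0.6676 - 0.5263i)|10⟩ + (0.2154 - 0.1811i)|11⟩

C-Ry(0.146) leaves the control-|0⟩ kets |00⟩, |01⟩ unchanged and applies Ry(0.146) to qubit 1 on the control-|1⟩ pair (|10⟩, |11⟩).
Ry(0.146) = [[cos(θ/2), −sin(θ/2)], [sin(θ/2), cos(θ/2)]]; θ = 0.146, cos(θ/2) ≈ 0.997337, sin(θ/2) ≈ 0.0729352.
With a = amp(|10⟩) = (-0.6501 - 0.5381i) and b = amp(|11⟩) = (0.2635 - 0.1422i):
new amp(|10⟩) = (0.997337)·a + (-0.0729352)·b = (-0.6676 - 0.5263i)
new amp(|11⟩) = (0.0729352)·a + (0.997337)·b = (0.2154 - 0.1811i)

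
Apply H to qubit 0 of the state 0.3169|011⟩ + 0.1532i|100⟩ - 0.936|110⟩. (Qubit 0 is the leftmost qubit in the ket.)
0.1083i|000⟩ - 0.6619|010⟩ + 0.2241|011⟩ - 0.1083i|100⟩ + 0.6619|110⟩ + 0.2241|111⟩

H on qubit 0 mixes each pair of kets that differ only in qubit 0: amplitudes (a, b) of (|…0…⟩, |…1…⟩) become ((a + b)/√2, (a − b)/√2). Kets absent from the input have amplitude 0.
(|000⟩, |100⟩): (a, b) = (0, 0.1532i) → (0.1083i, -0.1083i)
(|010⟩, |110⟩): (a, b) = (0, -0.936) → (-0.6619, 0.6619)
(|011⟩, |111⟩): (a, b) = (0.3169, 0) → (0.2241, 0.2241)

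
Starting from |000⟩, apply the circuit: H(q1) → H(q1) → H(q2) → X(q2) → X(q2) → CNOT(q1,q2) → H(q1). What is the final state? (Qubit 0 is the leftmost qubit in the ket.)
1/2|000⟩ + 1/2|001⟩ + 1/2|010⟩ + 1/2|011⟩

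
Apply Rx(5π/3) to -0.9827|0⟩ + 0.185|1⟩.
(0.851 - 0.0925i)|0⟩ + (-0.1602 + 0.4914i)|1⟩

Rx(5π/3) = [[cos(θ/2), −i·sin(θ/2)], [−i·sin(θ/2), cos(θ/2)]]; θ = 5π/3, cos(θ/2) ≈ -0.866025, sin(θ/2) ≈ 0.5.
With a = amp(|0⟩) = -0.9827 and b = amp(|1⟩) = 0.185:
new amp(|0⟩) = (-0.866025)·a + (-0.5i)·b = (0.851 - 0.0925i)
new amp(|1⟩) = (-0.5i)·a + (-0.866025)·b = (-0.1602 + 0.4914i)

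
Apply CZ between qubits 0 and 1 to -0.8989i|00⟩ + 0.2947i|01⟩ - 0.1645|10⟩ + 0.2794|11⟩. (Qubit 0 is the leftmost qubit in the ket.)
-0.8989i|00⟩ + 0.2947i|01⟩ - 0.1645|10⟩ - 0.2794|11⟩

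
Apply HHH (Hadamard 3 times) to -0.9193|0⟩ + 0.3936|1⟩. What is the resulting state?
-0.3717|0⟩ - 0.9284|1⟩

H² = I, so H^3 = H: a single Hadamard. With (a, b) = (-0.9193, 0.3936), H gives ((a + b)/√2, (a − b)/√2) = (-0.3717, -0.9284).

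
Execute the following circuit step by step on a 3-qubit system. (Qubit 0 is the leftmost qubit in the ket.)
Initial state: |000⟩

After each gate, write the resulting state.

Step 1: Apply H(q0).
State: 1/√2|000⟩ + 1/√2|100⟩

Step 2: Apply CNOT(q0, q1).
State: 1/√2|000⟩ + 1/√2|110⟩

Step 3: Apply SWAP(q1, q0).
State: 1/√2|000⟩ + 1/√2|110⟩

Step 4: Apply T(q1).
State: 1/√2|000⟩ + (1/2 + (1/2)i)|110⟩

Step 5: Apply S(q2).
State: 1/√2|000⟩ + (1/2 + (1/2)i)|110⟩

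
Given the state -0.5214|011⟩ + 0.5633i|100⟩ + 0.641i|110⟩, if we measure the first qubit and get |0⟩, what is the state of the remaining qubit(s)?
-|11⟩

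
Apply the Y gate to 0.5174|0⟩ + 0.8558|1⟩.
-0.8558i|0⟩ + 0.5174i|1⟩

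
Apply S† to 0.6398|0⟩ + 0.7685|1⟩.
0.6398|0⟩ - 0.7685i|1⟩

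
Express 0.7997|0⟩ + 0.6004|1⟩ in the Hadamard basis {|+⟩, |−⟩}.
0.99|+⟩ + 0.1409|−⟩

With |ψ⟩ = α|0⟩ + β|1⟩, the Hadamard-basis coefficients are ⟨+|ψ⟩ = (α + β)/√2 and ⟨−|ψ⟩ = (α − β)/√2.
Here α = 0.7997, β = 0.6004: (α + β)/√2 = 0.99, (α − β)/√2 = 0.1409.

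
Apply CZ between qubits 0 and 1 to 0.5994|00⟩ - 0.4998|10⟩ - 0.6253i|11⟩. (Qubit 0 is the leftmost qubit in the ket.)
0.5994|00⟩ - 0.4998|10⟩ + 0.6253i|11⟩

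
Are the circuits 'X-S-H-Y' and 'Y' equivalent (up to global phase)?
No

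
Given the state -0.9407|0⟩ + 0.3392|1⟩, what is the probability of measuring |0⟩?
0.8849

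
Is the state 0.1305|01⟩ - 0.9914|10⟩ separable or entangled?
Entangled

Writing the state as a|00⟩ + b|01⟩ + c|10⟩ + d|11⟩, it is a product state iff ad − bc = 0.
Here (a, b, c, d) = (0, 0.1305, -0.9914, 0): ad − bc = (0)(0) − (0.1305)(-0.9914) = 0.1294 ≠ 0, so the state is entangled.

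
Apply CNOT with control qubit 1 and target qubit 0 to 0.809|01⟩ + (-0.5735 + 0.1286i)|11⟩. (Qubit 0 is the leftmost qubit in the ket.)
(-0.5735 + 0.1286i)|01⟩ + 0.809|11⟩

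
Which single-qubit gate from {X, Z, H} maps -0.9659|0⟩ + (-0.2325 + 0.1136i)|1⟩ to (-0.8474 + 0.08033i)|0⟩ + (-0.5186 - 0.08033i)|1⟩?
H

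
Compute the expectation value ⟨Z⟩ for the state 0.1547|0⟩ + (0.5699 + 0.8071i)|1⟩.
-0.9523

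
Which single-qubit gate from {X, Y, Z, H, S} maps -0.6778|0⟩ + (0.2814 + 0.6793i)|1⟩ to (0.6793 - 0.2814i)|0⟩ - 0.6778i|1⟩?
Y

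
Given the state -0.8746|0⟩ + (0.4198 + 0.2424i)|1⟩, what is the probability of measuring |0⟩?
0.7649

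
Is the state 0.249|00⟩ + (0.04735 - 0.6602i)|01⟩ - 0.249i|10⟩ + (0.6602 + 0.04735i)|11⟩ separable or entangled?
Entangled

Writing the state as a|00⟩ + b|01⟩ + c|10⟩ + d|11⟩, it is a product state iff ad − bc = 0.
Here (a, b, c, d) = (0.249, (0.04735 - 0.6602i), -0.249i, (0.6602 + 0.04735i)): ad − bc = (0.249)(0.6602 + 0.04735i) − (0.04735 - 0.6602i)(-0.249i) = (0.3288 + 0.02358i) ≠ 0, so the state is entangled.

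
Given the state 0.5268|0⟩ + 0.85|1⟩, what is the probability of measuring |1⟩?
0.7225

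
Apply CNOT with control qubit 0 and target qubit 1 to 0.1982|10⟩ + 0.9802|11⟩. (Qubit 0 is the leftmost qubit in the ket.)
0.9802|10⟩ + 0.1982|11⟩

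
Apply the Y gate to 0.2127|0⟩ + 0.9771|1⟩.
-0.9771i|0⟩ + 0.2127i|1⟩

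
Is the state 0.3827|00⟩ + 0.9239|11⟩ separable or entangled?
Entangled

Writing the state as a|00⟩ + b|01⟩ + c|10⟩ + d|11⟩, it is a product state iff ad − bc = 0.
Here (a, b, c, d) = (0.3827, 0, 0, 0.9239): ad − bc = (0.3827)(0.9239) − (0)(0) = 0.3536 ≠ 0, so the state is entangled.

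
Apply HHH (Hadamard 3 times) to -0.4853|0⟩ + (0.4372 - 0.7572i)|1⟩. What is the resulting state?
(-0.03401 - 0.5354i)|0⟩ + (-0.6523 + 0.5354i)|1⟩

H² = I, so H^3 = H: a single Hadamard. With (a, b) = (-0.4853, (0.4372 - 0.7572i)), H gives ((a + b)/√2, (a − b)/√2) = ((-0.03401 - 0.5354i), (-0.6523 + 0.5354i)).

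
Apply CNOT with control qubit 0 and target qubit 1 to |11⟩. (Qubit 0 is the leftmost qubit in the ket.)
|10⟩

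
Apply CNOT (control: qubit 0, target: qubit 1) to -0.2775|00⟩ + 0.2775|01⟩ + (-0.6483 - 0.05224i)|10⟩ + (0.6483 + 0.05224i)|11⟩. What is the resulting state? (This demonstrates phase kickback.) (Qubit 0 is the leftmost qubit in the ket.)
-0.2775|00⟩ + 0.2775|01⟩ + (0.6483 + 0.05224i)|10⟩ + (-0.6483 - 0.05224i)|11⟩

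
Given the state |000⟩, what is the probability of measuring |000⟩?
1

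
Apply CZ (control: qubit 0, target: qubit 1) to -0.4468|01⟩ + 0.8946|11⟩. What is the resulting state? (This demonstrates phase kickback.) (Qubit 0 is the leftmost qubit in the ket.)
-0.4468|01⟩ - 0.8946|11⟩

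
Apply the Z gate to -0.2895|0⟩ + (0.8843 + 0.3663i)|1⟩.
-0.2895|0⟩ + (-0.8843 - 0.3663i)|1⟩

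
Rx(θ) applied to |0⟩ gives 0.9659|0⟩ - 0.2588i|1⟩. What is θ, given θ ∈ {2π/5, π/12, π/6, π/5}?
π/6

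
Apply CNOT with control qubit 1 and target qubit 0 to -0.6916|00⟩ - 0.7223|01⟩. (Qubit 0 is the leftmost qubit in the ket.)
-0.6916|00⟩ - 0.7223|11⟩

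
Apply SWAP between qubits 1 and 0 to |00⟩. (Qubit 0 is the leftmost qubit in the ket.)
|00⟩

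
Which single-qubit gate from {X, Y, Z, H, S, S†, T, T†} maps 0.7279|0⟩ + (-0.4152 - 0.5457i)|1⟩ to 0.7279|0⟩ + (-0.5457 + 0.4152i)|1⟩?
S†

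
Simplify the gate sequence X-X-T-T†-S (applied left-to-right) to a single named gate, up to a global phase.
S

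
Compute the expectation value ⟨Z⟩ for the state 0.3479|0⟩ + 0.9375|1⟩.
-0.7579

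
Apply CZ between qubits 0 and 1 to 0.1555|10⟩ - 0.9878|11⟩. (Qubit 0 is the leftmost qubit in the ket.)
0.1555|10⟩ + 0.9878|11⟩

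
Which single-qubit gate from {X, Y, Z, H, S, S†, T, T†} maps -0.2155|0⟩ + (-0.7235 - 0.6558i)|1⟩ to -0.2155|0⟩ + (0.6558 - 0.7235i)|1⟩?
S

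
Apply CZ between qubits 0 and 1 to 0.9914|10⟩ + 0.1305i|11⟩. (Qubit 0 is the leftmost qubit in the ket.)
0.9914|10⟩ - 0.1305i|11⟩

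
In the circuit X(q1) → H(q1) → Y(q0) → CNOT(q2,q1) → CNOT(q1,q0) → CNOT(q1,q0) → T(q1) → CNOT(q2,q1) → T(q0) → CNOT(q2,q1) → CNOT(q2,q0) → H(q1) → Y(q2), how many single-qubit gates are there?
7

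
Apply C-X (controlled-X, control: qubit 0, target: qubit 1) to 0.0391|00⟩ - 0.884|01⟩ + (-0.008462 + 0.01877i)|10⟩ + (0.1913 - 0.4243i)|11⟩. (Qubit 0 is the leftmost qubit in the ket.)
0.0391|00⟩ - 0.884|01⟩ + (0.1913 - 0.4243i)|10⟩ + (-0.008462 + 0.01877i)|11⟩

C-X leaves the control-|0⟩ kets |00⟩, |01⟩ unchanged and applies X to qubit 1 on the control-|1⟩ pair (|10⟩, |11⟩).
X = [[0, 1], [1, 0]].
With a = amp(|10⟩) = (-0.008462 + 0.01877i) and b = amp(|11⟩) = (0.1913 - 0.4243i):
new amp(|10⟩) = (1)·b = (0.1913 - 0.4243i)
new amp(|11⟩) = (1)·a = (-0.008462 + 0.01877i)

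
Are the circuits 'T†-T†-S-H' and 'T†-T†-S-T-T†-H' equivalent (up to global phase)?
Yes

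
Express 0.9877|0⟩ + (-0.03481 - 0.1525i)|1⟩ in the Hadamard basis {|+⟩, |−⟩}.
(0.6738 - 0.1078i)|+⟩ + (0.723 + 0.1078i)|−⟩

With |ψ⟩ = α|0⟩ + β|1⟩, the Hadamard-basis coefficients are ⟨+|ψ⟩ = (α + β)/√2 and ⟨−|ψ⟩ = (α − β)/√2.
Here α = 0.9877, β = (-0.03481 - 0.1525i): (α + β)/√2 = (0.6738 - 0.1078i), (α − β)/√2 = (0.723 + 0.1078i).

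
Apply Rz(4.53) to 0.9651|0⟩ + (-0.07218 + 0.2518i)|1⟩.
(-0.6174 - 0.7417i)|0⟩ + (-0.1473 - 0.2166i)|1⟩

Rz(4.53) = [[e^(−iθ/2), 0], [0, e^(iθ/2)]] with e^(±iθ/2) = cos(θ/2) ± i·sin(θ/2); θ = 4.53, cos(θ/2) ≈ -0.639774, sin(θ/2) ≈ 0.768563.
With a = amp(|0⟩) = 0.9651 and b = amp(|1⟩) = (-0.07218 + 0.2518i):
new amp(|0⟩) = (-0.639774 - 0.768563i)·a = (-0.6174 - 0.7417i)
new amp(|1⟩) = (-0.639774 + 0.768563i)·b = (-0.1473 - 0.2166i)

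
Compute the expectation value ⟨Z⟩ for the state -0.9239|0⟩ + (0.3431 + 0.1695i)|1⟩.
0.7071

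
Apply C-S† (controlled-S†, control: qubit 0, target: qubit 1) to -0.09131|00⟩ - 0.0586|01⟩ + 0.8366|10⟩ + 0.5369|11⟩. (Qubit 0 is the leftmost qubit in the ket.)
-0.09131|00⟩ - 0.0586|01⟩ + 0.8366|10⟩ - 0.5369i|11⟩

C-S† leaves the control-|0⟩ kets |00⟩, |01⟩ unchanged and applies S† to qubit 1 on the control-|1⟩ pair (|10⟩, |11⟩).
S† = [[1, 0], [0, -i]].
With a = amp(|10⟩) = 0.8366 and b = amp(|11⟩) = 0.5369:
new amp(|10⟩) = (1)·a = 0.8366
new amp(|11⟩) = (-i)·b = -0.5369i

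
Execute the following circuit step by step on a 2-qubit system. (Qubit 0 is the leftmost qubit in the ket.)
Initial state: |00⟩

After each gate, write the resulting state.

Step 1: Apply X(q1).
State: |01⟩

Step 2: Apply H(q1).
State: 1/√2|00⟩ - 1/√2|01⟩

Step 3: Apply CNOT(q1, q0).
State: 1/√2|00⟩ - 1/√2|11⟩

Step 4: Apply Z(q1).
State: 1/√2|00⟩ + 1/√2|11⟩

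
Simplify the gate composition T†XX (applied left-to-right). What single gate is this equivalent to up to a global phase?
T†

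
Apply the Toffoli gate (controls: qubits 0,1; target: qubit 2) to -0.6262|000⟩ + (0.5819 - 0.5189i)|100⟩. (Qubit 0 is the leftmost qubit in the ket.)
-0.6262|000⟩ + (0.5819 - 0.5189i)|100⟩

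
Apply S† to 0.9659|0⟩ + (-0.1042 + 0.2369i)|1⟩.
0.9659|0⟩ + (0.2369 + 0.1042i)|1⟩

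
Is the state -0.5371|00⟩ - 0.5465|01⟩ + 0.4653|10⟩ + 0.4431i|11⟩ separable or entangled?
Entangled

Writing the state as a|00⟩ + b|01⟩ + c|10⟩ + d|11⟩, it is a product state iff ad − bc = 0.
Here (a, b, c, d) = (-0.5371, -0.5465, 0.4653, 0.4431i): ad − bc = (-0.5371)(0.4431i) − (-0.5465)(0.4653) = (0.2543 - 0.238i) ≠ 0, so the state is entangled.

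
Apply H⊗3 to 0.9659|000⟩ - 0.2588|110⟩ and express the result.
0.25|000⟩ + 0.25|001⟩ + 0.433|010⟩ + 0.433|011⟩ + 0.433|100⟩ + 0.433|101⟩ + 0.25|110⟩ + 0.25|111⟩

H⊗3 gives amp(|y⟩) = (1/2√2) Σ_x (−1)^(x·y) amp(|x⟩), where x·y is the number of positions in which both x and y have a 1.
|000⟩: (0.9659 - 0.2588)/(2√2) = 0.25
|001⟩: (0.9659 - 0.2588)/(2√2) = 0.25
|010⟩: (0.9659 + 0.2588)/(2√2) = 0.433
|011⟩: (0.9659 + 0.2588)/(2√2) = 0.433
|100⟩: (0.9659 + 0.2588)/(2√2) = 0.433
|101⟩: (0.9659 + 0.2588)/(2√2) = 0.433
|110⟩: (0.9659 - 0.2588)/(2√2) = 0.25
|111⟩: (0.9659 - 0.2588)/(2√2) = 0.25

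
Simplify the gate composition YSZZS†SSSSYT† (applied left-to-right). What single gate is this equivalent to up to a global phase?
T†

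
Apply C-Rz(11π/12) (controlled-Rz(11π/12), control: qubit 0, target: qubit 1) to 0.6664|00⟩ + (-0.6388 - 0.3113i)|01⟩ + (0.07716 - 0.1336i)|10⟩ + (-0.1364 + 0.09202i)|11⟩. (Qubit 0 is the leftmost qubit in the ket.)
0.6664|00⟩ + (-0.6388 - 0.3113i)|01⟩ + (-0.1224 - 0.09394i)|10⟩ + (-0.109 - 0.1232i)|11⟩

C-Rz(11π/12) leaves the control-|0⟩ kets |00⟩, |01⟩ unchanged and applies Rz(11π/12) to qubit 1 on the control-|1⟩ pair (|10⟩, |11⟩).
Rz(11π/12) = [[e^(−iθ/2), 0], [0, e^(iθ/2)]] with e^(±iθ/2) = cos(θ/2) ± i·sin(θ/2); θ = 11π/12, cos(θ/2) ≈ 0.130526, sin(θ/2) ≈ 0.991445.
With a = amp(|10⟩) = (0.07716 - 0.1336i) and b = amp(|11⟩) = (-0.1364 + 0.09202i):
new amp(|10⟩) = (0.130526 - 0.991445i)·a = (-0.1224 - 0.09394i)
new amp(|11⟩) = (0.130526 + 0.991445i)·b = (-0.109 - 0.1232i)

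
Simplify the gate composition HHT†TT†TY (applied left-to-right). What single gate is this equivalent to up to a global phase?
Y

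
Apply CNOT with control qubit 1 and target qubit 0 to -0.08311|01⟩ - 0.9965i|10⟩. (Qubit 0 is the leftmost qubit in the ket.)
-0.9965i|10⟩ - 0.08311|11⟩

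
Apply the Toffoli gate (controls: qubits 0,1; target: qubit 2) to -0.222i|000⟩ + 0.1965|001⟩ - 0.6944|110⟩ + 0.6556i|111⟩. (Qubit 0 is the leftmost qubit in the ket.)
-0.222i|000⟩ + 0.1965|001⟩ + 0.6556i|110⟩ - 0.6944|111⟩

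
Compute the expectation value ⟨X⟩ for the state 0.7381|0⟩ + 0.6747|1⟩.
0.996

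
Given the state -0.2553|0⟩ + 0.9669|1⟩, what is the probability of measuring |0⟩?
0.06518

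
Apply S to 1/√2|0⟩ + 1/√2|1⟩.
1/√2|0⟩ + (1/√2)i|1⟩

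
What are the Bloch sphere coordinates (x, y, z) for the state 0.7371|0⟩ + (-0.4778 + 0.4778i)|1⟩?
(-0.7044, 0.7044, 0.08673)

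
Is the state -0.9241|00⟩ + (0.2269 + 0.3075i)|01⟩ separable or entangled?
Separable

Writing the state as a|00⟩ + b|01⟩ + c|10⟩ + d|11⟩, it is a product state iff ad − bc = 0.
Here (a, b, c, d) = (-0.9241, (0.2269 + 0.3075i), 0, 0): ad − bc = (-0.9241)(0) − (0.2269 + 0.3075i)(0) = 0, so the state is separable.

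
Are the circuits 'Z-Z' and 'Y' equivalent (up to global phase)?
No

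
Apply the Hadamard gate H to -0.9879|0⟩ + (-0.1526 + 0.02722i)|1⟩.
(-0.8065 + 0.01925i)|0⟩ + (-0.5906 - 0.01925i)|1⟩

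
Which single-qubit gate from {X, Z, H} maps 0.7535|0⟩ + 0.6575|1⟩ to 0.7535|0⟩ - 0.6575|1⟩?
Z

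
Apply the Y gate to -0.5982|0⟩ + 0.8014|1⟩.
-0.8014i|0⟩ - 0.5982i|1⟩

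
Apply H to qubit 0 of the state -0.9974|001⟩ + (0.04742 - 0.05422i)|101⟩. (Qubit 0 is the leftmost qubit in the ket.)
(-0.6717 - 0.03834i)|001⟩ + (-0.7388 + 0.03834i)|101⟩

H on qubit 0 mixes each pair of kets that differ only in qubit 0: amplitudes (a, b) of (|…0…⟩, |…1…⟩) become ((a + b)/√2, (a − b)/√2). Kets absent from the input have amplitude 0.
(|001⟩, |101⟩): (a, b) = (-0.9974, (0.04742 - 0.05422i)) → ((-0.6717 - 0.03834i), (-0.7388 + 0.03834i))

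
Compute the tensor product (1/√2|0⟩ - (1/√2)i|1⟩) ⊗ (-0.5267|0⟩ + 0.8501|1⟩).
-0.3724|00⟩ + 0.6011|01⟩ + 0.3724i|10⟩ - 0.6011i|11⟩

amp(|b₁b₂…⟩) = product of the factor amplitudes for bits b₁, b₂, …; only kets whose every factor amplitude is nonzero survive.
|00⟩: (1/√2)(-0.5267) = -0.3724
|01⟩: (1/√2)(0.8501) = 0.6011
|10⟩: (-(1/√2)i)(-0.5267) = 0.3724i
|11⟩: (-(1/√2)i)(0.8501) = -0.6011i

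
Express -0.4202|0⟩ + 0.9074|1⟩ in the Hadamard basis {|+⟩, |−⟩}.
0.3445|+⟩ - 0.9388|−⟩

With |ψ⟩ = α|0⟩ + β|1⟩, the Hadamard-basis coefficients are ⟨+|ψ⟩ = (α + β)/√2 and ⟨−|ψ⟩ = (α − β)/√2.
Here α = -0.4202, β = 0.9074: (α + β)/√2 = 0.3445, (α − β)/√2 = -0.9388.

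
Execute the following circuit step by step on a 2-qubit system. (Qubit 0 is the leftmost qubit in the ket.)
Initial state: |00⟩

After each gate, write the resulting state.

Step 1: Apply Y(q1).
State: i|01⟩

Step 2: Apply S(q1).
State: -|01⟩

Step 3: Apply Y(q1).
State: i|00⟩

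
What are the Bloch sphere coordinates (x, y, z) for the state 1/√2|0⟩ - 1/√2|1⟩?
(-1, 0, 0)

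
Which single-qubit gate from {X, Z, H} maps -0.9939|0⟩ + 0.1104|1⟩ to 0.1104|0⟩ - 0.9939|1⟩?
X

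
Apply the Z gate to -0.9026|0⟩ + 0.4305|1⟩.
-0.9026|0⟩ - 0.4305|1⟩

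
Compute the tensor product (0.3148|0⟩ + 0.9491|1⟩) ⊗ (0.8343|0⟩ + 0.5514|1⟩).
0.2626|00⟩ + 0.1736|01⟩ + 0.7918|10⟩ + 0.5233|11⟩

amp(|b₁b₂…⟩) = product of the factor amplitudes for bits b₁, b₂, …; only kets whose every factor amplitude is nonzero survive.
|00⟩: (0.3148)(0.8343) = 0.2626
|01⟩: (0.3148)(0.5514) = 0.1736
|10⟩: (0.9491)(0.8343) = 0.7918
|11⟩: (0.9491)(0.5514) = 0.5233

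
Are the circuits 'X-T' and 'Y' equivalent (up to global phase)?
No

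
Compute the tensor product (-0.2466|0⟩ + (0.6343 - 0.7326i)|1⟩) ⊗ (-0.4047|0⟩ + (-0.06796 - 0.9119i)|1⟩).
0.0998|00⟩ + (0.01676 + 0.2249i)|01⟩ + (-0.2567 + 0.2965i)|10⟩ + (-0.7112 - 0.5286i)|11⟩

amp(|b₁b₂…⟩) = product of the factor amplitudes for bits b₁, b₂, …; only kets whose every factor amplitude is nonzero survive.
|00⟩: (-0.2466)(-0.4047) = 0.0998
|01⟩: (-0.2466)(-0.06796 - 0.9119i) = (0.01676 + 0.2249i)
|10⟩: (0.6343 - 0.7326i)(-0.4047) = (-0.2567 + 0.2965i)
|11⟩: (0.6343 - 0.7326i)(-0.06796 - 0.9119i) = (-0.7112 - 0.5286i)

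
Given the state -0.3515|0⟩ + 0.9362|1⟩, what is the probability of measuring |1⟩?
0.8765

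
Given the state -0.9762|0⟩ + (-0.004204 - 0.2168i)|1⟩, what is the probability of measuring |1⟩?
0.04702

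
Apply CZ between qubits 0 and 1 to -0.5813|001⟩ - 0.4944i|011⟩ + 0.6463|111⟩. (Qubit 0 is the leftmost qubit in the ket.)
-0.5813|001⟩ - 0.4944i|011⟩ - 0.6463|111⟩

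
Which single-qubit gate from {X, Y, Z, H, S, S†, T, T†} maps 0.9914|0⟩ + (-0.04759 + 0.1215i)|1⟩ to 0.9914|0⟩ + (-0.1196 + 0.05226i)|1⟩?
T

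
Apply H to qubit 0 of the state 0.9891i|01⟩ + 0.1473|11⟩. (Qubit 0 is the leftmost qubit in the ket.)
(0.1042 + 0.6994i)|01⟩ + (-0.1042 + 0.6994i)|11⟩

H on qubit 0 mixes each pair of kets that differ only in qubit 0: amplitudes (a, b) of (|…0…⟩, |…1…⟩) become ((a + b)/√2, (a − b)/√2). Kets absent from the input have amplitude 0.
(|01⟩, |11⟩): (a, b) = (0.9891i, 0.1473) → ((0.1042 + 0.6994i), (-0.1042 + 0.6994i))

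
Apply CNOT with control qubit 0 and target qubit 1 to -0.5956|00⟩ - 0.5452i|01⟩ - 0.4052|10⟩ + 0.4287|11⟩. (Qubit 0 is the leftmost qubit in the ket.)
-0.5956|00⟩ - 0.5452i|01⟩ + 0.4287|10⟩ - 0.4052|11⟩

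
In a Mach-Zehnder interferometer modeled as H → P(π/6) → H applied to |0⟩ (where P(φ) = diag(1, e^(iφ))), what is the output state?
(0.933 + 0.25i)|0⟩ + (0.06699 - 0.25i)|1⟩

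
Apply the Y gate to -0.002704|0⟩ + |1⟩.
-i|0⟩ - 0.002704i|1⟩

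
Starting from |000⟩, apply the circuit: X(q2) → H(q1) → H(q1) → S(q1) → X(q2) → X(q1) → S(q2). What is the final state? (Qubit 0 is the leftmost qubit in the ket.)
|010⟩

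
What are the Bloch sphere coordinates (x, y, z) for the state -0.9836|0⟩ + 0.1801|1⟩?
(-0.3543, 0, 0.935)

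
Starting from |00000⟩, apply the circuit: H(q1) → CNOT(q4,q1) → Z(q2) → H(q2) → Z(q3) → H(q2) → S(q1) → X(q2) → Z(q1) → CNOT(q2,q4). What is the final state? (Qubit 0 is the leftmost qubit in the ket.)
1/√2|00101⟩ - (1/√2)i|01101⟩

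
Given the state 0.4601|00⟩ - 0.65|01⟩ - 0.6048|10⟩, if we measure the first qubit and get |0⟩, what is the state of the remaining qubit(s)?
0.5778|0⟩ - 0.8162|1⟩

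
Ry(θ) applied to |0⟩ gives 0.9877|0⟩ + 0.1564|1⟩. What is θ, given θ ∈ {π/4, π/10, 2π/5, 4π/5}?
π/10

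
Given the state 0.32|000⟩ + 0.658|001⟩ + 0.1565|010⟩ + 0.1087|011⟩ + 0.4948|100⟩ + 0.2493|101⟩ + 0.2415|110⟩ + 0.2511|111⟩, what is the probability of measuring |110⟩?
0.05832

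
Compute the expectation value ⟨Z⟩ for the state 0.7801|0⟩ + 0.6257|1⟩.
0.2171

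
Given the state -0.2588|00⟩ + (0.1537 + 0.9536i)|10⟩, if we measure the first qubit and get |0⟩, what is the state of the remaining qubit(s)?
-|0⟩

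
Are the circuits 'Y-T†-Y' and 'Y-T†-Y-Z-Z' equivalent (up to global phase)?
Yes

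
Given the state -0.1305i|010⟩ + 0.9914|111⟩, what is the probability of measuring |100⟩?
0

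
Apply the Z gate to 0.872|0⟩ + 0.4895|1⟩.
0.872|0⟩ - 0.4895|1⟩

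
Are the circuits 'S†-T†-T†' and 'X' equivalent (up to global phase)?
No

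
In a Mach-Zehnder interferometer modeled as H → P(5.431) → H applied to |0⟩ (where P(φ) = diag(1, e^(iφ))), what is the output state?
(0.8292 - 0.3764i)|0⟩ + (0.1708 + 0.3764i)|1⟩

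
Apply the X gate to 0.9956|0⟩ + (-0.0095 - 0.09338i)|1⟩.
(-0.0095 - 0.09338i)|0⟩ + 0.9956|1⟩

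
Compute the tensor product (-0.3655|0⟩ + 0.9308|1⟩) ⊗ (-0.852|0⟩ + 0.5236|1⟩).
0.3114|00⟩ - 0.1914|01⟩ - 0.793|10⟩ + 0.4874|11⟩

amp(|b₁b₂…⟩) = product of the factor amplitudes for bits b₁, b₂, …; only kets whose every factor amplitude is nonzero survive.
|00⟩: (-0.3655)(-0.852) = 0.3114
|01⟩: (-0.3655)(0.5236) = -0.1914
|10⟩: (0.9308)(-0.852) = -0.793
|11⟩: (0.9308)(0.5236) = 0.4874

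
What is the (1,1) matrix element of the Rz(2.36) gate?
(0.3809 + 0.9246i)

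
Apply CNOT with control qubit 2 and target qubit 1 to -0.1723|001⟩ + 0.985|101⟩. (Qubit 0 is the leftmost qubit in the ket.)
-0.1723|011⟩ + 0.985|111⟩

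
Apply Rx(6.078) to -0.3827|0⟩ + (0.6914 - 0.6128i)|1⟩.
(0.3179 - 0.07081i)|0⟩ + (-0.6878 + 0.6488i)|1⟩

Rx(6.078) = [[cos(θ/2), −i·sin(θ/2)], [−i·sin(θ/2), cos(θ/2)]]; θ = 6.078, cos(θ/2) ≈ -0.994742, sin(θ/2) ≈ 0.102413.
With a = amp(|0⟩) = -0.3827 and b = amp(|1⟩) = (0.6914 - 0.6128i):
new amp(|0⟩) = (-0.994742)·a + (-0.102413i)·b = (0.3179 - 0.07081i)
new amp(|1⟩) = (-0.102413i)·a + (-0.994742)·b = (-0.6878 + 0.6488i)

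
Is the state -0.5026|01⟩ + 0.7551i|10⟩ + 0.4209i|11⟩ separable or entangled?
Entangled

Writing the state as a|00⟩ + b|01⟩ + c|10⟩ + d|11⟩, it is a product state iff ad − bc = 0.
Here (a, b, c, d) = (0, -0.5026, 0.7551i, 0.4209i): ad − bc = (0)(0.4209i) − (-0.5026)(0.7551i) = 0.3795i ≠ 0, so the state is entangled.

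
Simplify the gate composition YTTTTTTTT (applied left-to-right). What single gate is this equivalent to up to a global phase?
Y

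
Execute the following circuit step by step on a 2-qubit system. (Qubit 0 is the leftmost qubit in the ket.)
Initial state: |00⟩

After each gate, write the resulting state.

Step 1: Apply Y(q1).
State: i|01⟩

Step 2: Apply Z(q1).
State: -i|01⟩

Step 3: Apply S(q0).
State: -i|01⟩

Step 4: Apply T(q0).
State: -i|01⟩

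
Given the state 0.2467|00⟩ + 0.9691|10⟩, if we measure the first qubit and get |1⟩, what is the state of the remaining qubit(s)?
|0⟩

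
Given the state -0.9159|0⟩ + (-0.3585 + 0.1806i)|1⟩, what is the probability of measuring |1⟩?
0.1611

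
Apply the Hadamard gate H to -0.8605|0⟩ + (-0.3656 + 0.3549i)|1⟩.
(-0.867 + 0.251i)|0⟩ + (-0.3499 - 0.251i)|1⟩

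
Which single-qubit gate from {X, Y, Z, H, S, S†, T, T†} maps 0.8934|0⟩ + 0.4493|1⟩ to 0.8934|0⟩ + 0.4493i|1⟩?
S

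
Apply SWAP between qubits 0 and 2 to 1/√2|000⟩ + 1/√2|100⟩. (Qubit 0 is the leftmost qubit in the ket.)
1/√2|000⟩ + 1/√2|001⟩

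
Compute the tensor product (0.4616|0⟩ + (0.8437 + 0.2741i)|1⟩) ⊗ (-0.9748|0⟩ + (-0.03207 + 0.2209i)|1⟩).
-0.45|00⟩ + (-0.0148 + 0.102i)|01⟩ + (-0.8224 - 0.2672i)|10⟩ + (-0.08761 + 0.1776i)|11⟩

amp(|b₁b₂…⟩) = product of the factor amplitudes for bits b₁, b₂, …; only kets whose every factor amplitude is nonzero survive.
|00⟩: (0.4616)(-0.9748) = -0.45
|01⟩: (0.4616)(-0.03207 + 0.2209i) = (-0.0148 + 0.102i)
|10⟩: (0.8437 + 0.2741i)(-0.9748) = (-0.8224 - 0.2672i)
|11⟩: (0.8437 + 0.2741i)(-0.03207 + 0.2209i) = (-0.08761 + 0.1776i)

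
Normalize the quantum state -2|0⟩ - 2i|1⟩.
-1/√2|0⟩ - (1/√2)i|1⟩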